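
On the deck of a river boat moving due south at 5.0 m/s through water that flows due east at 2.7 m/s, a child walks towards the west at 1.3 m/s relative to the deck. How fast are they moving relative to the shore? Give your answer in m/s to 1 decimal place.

In east/north components (m/s): child relative to river boat = (-1.300, 0.000); river boat relative to water = (0.000, -5.000); water relative to ground = (2.700, 0.000).
Sum = (1.400, -5.000) m/s.
Speed = |(1.400, -5.000)| = 5.192 m/s.

5.2 m/s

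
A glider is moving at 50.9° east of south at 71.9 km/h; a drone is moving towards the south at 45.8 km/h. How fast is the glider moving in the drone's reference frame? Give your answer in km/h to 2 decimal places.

Taking east as x and north as y: glider velocity = (55.798, -45.346) km/h; drone velocity = (0.000, -45.800) km/h.
Velocity of glider relative to drone = (55.798, -45.346) − (0.000, -45.800) = (55.798, 0.454) km/h.
Magnitude = |(55.798, 0.454)| = 55.800 km/h.

55.80 km/h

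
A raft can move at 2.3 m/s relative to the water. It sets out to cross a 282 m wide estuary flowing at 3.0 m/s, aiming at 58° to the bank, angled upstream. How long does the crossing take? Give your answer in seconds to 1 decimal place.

The component of the raft's velocity perpendicular to the bank is 2.3 × sin 58° = 1.951 m/s.
Only the cross-stream component determines the crossing time; the current contributes nothing perpendicular to the bank.
Time = 282 / 1.951 = 144.578 s.

144.6 s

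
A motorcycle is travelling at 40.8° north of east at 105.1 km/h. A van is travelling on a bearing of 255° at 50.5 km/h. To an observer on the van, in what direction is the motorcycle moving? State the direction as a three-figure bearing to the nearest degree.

Taking east as x and north as y: motorcycle velocity = (79.560, 68.675) km/h; van velocity = (-48.779, -13.070) km/h.
Velocity of motorcycle relative to van = (79.560, 68.675) − (-48.779, -13.070) = (128.339, 81.745) km/h.
Bearing = atan2(128.34, 81.74) = 57.51° clockwise from north.

058°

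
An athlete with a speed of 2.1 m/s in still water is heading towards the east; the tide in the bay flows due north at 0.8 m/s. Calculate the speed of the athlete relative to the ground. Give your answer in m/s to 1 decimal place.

Taking east as x and north as y: velocity relative to the water = (2.100, 0.000) m/s; the water relative to ground = (0.000, 0.800) m/s.
Velocity relative to ground = (2.100, 0.000) + (0.000, 0.800) = (2.100, 0.800) m/s.
Speed = |(2.100, 0.800)| = 2.247 m/s.

2.2 m/s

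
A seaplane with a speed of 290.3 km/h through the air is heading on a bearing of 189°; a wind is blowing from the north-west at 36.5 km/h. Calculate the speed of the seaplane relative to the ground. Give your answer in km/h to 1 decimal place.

313.1 km/h

Taking east as x and north as y: velocity relative to the air = (-45.413, -286.726) km/h; the air relative to ground = (25.809, -25.809) km/h.
Velocity relative to ground = (-45.413, -286.726) + (25.809, -25.809) = (-19.604, -312.535) km/h.
Speed = |(-19.604, -312.535)| = 313.150 km/h.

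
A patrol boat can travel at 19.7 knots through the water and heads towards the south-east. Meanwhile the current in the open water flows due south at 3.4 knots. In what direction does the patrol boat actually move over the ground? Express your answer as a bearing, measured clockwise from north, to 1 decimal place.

Taking east as x and north as y: velocity relative to the water = (13.930, -13.930) knots; the water relative to ground = (0.000, -3.400) knots.
Velocity relative to ground = (13.930, -13.930) + (0.000, -3.400) = (13.930, -17.330) knots.
Bearing = atan2(13.93, -17.33) = 141.21° clockwise from north.

141.2°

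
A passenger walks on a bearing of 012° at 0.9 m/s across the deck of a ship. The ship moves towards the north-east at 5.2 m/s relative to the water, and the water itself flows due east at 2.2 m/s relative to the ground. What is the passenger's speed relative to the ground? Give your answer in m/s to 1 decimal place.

In east/north components (m/s): passenger relative to ship = (0.187, 0.880); ship relative to water = (3.677, 3.677); water relative to ground = (2.200, 0.000).
Sum = (6.064, 4.557) m/s.
Speed = |(6.064, 4.557)| = 7.586 m/s.

7.6 m/s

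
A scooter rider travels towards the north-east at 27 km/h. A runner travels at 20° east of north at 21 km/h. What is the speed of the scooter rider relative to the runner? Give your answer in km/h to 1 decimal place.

11.9 km/h

Taking east as x and north as y: scooter rider velocity = (19.092, 19.092) km/h; runner velocity = (7.182, 19.734) km/h.
Velocity of scooter rider relative to runner = (19.092, 19.092) − (7.182, 19.734) = (11.909, -0.642) km/h.
Magnitude = |(11.909, -0.642)| = 11.927 km/h.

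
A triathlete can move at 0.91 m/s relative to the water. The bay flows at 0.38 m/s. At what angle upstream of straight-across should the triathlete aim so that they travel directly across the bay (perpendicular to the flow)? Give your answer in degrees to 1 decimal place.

24.7°

To cancel the current, the upstream component of the triathlete's velocity must equal the flow: 0.91 sin θ = 0.38.
sin θ = 0.38 / 0.91 = 0.4176.
θ = arcsin(0.4176) = 24.682°.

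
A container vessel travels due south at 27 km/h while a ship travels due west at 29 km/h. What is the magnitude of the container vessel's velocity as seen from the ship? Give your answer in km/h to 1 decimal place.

Taking east as x and north as y: container vessel velocity = (0.000, -27.000) km/h; ship velocity = (-29.000, 0.000) km/h.
Velocity of container vessel relative to ship = (0.000, -27.000) − (-29.000, 0.000) = (29.000, -27.000) km/h.
Magnitude = |(29.000, -27.000)| = 39.623 km/h.

39.6 km/h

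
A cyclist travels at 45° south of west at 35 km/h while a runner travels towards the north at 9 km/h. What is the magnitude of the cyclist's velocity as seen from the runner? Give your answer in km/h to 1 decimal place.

41.9 km/h

Taking east as x and north as y: cyclist velocity = (-24.749, -24.749) km/h; runner velocity = (0.000, 9.000) km/h.
Velocity of cyclist relative to runner = (-24.749, -24.749) − (0.000, 9.000) = (-24.749, -33.749) km/h.
Magnitude = |(-24.749, -33.749)| = 41.851 km/h.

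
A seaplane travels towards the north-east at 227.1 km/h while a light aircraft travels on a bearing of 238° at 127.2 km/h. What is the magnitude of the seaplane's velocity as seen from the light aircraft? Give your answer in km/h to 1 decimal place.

Taking east as x and north as y: seaplane velocity = (160.584, 160.584) km/h; light aircraft velocity = (-107.872, -67.406) km/h.
Velocity of seaplane relative to light aircraft = (160.584, 160.584) − (-107.872, -67.406) = (268.456, 227.990) km/h.
Magnitude = |(268.456, 227.990)| = 352.204 km/h.

352.2 km/h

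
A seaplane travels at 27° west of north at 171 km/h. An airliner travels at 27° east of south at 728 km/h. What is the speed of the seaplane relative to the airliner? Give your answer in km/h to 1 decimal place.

899.0 km/h

Taking east as x and north as y: seaplane velocity = (-77.632, 152.362) km/h; airliner velocity = (330.505, -648.653) km/h.
Velocity of seaplane relative to airliner = (-77.632, 152.362) − (330.505, -648.653) = (-408.137, 801.015) km/h.
Magnitude = |(-408.137, 801.015)| = 899.000 km/h.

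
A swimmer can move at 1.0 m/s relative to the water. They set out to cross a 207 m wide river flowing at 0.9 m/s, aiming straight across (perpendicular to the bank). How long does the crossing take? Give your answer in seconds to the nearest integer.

207 s

The component of the swimmer's velocity perpendicular to the bank is 1.0 m/s.
The current is parallel to the bank, so it does not affect the crossing time.
Time = 207 / 1.000 = 207.000 s.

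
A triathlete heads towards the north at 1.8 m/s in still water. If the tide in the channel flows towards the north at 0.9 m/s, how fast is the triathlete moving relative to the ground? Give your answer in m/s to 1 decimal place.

Taking east as x and north as y: velocity relative to the water = (0.000, 1.800) m/s; the water relative to ground = (0.000, 0.900) m/s.
Velocity relative to ground = (0.000, 1.800) + (0.000, 0.900) = (0.000, 2.700) m/s.
Speed = |(0.000, 2.700)| = 2.700 m/s.

2.7 m/s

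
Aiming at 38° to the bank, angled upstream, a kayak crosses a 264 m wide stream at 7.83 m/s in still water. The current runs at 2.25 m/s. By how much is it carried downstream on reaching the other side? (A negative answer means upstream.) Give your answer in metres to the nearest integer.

Perpendicular speed = 4.821 m/s; crossing time = 264 / 4.821 = 54.765 s.
Net downstream speed = -3.920 m/s.
Drift = -3.920 × 54.765 = -214.684 m (upstream).

-215 m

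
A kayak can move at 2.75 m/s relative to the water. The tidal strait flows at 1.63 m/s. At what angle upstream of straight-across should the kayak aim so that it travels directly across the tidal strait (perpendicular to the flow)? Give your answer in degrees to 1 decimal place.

36.4°

To cancel the current, the upstream component of the kayak's velocity must equal the flow: 2.75 sin θ = 1.63.
sin θ = 1.63 / 2.75 = 0.5927.
θ = arcsin(0.5927) = 36.351°.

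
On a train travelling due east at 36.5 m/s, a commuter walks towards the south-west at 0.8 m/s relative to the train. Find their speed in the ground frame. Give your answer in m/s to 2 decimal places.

35.94 m/s

Taking east as x and north as y: train velocity = (36.500, 0.000) m/s; commuter velocity relative to train = (-0.566, -0.566) m/s.
Velocity relative to ground = (36.500, 0.000) + (-0.566, -0.566) = (35.934, -0.566) m/s.
Speed = |(35.934, -0.566)| = 35.939 m/s.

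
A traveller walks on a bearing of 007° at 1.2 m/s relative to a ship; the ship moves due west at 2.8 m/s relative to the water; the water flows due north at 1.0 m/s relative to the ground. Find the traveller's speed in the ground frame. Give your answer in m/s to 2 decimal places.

In east/north components (m/s): traveller relative to ship = (0.146, 1.191); ship relative to water = (-2.800, 0.000); water relative to ground = (0.000, 1.000).
Sum = (-2.654, 2.191) m/s.
Speed = |(-2.654, 2.191)| = 3.441 m/s.

3.44 m/s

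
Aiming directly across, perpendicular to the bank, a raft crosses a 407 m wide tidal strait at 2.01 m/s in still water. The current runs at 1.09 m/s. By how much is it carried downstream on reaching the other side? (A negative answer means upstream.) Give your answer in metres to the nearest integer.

Perpendicular speed = 2.010 m/s; crossing time = 407 / 2.010 = 202.488 s.
Net downstream speed = 1.090 m/s.
Drift = 1.090 × 202.488 = 220.711 m (downstream).

221 m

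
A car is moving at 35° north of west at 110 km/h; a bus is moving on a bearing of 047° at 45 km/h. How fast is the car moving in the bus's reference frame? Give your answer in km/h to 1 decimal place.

Taking east as x and north as y: car velocity = (-90.107, 63.093) km/h; bus velocity = (32.911, 30.690) km/h.
Velocity of car relative to bus = (-90.107, 63.093) − (32.911, 30.690) = (-123.018, 32.403) km/h.
Magnitude = |(-123.018, 32.403)| = 127.214 km/h.

127.2 km/h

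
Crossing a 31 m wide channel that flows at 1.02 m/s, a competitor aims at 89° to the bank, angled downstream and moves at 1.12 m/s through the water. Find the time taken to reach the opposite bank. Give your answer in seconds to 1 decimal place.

The component of the competitor's velocity perpendicular to the bank is 1.12 × sin 89° = 1.120 m/s.
Only the cross-stream component determines the crossing time; the current contributes nothing perpendicular to the bank.
Time = 31 / 1.120 = 27.683 s.

27.7 s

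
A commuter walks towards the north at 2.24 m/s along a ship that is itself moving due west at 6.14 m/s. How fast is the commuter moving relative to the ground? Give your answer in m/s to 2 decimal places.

6.54 m/s

Taking east as x and north as y: ship velocity = (-6.140, 0.000) m/s; commuter velocity relative to ship = (0.000, 2.240) m/s.
Velocity relative to ground = (-6.140, 0.000) + (0.000, 2.240) = (-6.140, 2.240) m/s.
Speed = |(-6.140, 2.240)| = 6.536 m/s.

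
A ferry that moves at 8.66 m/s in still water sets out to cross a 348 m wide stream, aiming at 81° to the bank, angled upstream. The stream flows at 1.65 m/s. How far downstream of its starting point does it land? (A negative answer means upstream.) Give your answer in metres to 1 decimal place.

Perpendicular speed = 8.553 m/s; crossing time = 348 / 8.553 = 40.686 s.
Net downstream speed = 0.295 m/s.
Drift = 0.295 × 40.686 = 12.014 m (downstream).

12.0 m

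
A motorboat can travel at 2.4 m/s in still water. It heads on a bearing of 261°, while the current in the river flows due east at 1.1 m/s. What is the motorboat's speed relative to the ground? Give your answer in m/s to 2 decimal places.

Taking east as x and north as y: velocity relative to the water = (-2.370, -0.375) m/s; the water relative to ground = (1.100, 0.000) m/s.
Velocity relative to ground = (-2.370, -0.375) + (1.100, 0.000) = (-1.270, -0.375) m/s.
Speed = |(-1.270, -0.375)| = 1.325 m/s.

1.32 m/s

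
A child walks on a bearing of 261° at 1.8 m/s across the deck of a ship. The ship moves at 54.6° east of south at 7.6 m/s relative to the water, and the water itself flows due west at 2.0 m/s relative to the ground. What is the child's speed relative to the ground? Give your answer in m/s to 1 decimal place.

In east/north components (m/s): child relative to ship = (-1.778, -0.282); ship relative to water = (6.195, -4.403); water relative to ground = (-2.000, 0.000).
Sum = (2.417, -4.684) m/s.
Speed = |(2.417, -4.684)| = 5.271 m/s.

5.3 m/s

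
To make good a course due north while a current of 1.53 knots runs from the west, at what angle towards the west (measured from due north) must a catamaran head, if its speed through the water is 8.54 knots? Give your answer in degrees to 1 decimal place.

10.3°

The current pushes perpendicular to the desired track; the heading must have a component into the current equal to 1.53 knots: 8.54 sin θ = 1.53.
sin θ = 0.1792, so θ = 10.321°.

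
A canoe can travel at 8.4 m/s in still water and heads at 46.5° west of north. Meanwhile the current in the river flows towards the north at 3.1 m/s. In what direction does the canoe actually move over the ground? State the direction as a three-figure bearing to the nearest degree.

Taking east as x and north as y: velocity relative to the water = (-6.093, 5.782) m/s; the water relative to ground = (0.000, 3.100) m/s.
Velocity relative to ground = (-6.093, 5.782) + (0.000, 3.100) = (-6.093, 8.882) m/s.
Bearing = atan2(-6.09, 8.88) = 325.55° clockwise from north.

326°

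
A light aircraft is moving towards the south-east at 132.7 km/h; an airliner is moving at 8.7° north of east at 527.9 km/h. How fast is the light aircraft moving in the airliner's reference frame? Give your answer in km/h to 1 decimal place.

461.9 km/h

Taking east as x and north as y: light aircraft velocity = (93.833, -93.833) km/h; airliner velocity = (521.826, 79.851) km/h.
Velocity of light aircraft relative to airliner = (93.833, -93.833) − (521.826, 79.851) = (-427.993, -173.684) km/h.
Magnitude = |(-427.993, -173.684)| = 461.892 km/h.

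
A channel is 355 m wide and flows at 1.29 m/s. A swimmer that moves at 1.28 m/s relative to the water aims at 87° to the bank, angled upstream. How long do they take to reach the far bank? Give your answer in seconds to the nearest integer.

The component of the swimmer's velocity perpendicular to the bank is 1.28 × sin 87° = 1.278 m/s.
The current is parallel to the bank, so it does not affect the crossing time.
Time = 355 / 1.278 = 277.724 s.

278 s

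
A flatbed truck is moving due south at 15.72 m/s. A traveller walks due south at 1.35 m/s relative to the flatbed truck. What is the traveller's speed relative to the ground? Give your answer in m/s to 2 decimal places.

17.07 m/s

Taking east as x and north as y: flatbed truck velocity = (0.000, -15.720) m/s; traveller velocity relative to flatbed truck = (0.000, -1.350) m/s.
Velocity relative to ground = (0.000, -15.720) + (0.000, -1.350) = (0.000, -17.070) m/s.
Speed = |(0.000, -17.070)| = 17.070 m/s.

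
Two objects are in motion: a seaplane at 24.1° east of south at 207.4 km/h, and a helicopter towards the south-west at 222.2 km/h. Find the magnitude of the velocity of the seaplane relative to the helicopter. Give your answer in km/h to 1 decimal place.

Taking east as x and north as y: seaplane velocity = (84.688, -189.322) km/h; helicopter velocity = (-157.119, -157.119) km/h.
Velocity of seaplane relative to helicopter = (84.688, -189.322) − (-157.119, -157.119) = (241.807, -32.203) km/h.
Magnitude = |(241.807, -32.203)| = 243.942 km/h.

243.9 km/h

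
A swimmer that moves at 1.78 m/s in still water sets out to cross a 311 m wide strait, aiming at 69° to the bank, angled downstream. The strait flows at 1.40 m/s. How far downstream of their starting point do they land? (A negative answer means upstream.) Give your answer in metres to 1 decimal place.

Perpendicular speed = 1.662 m/s; crossing time = 311 / 1.662 = 187.149 s.
Net downstream speed = 2.038 m/s.
Drift = 2.038 × 187.149 = 381.391 m (downstream).

381.4 m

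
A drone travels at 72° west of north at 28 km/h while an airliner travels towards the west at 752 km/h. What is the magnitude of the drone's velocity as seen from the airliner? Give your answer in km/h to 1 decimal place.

725.4 km/h

Taking east as x and north as y: drone velocity = (-26.630, 8.652) km/h; airliner velocity = (-752.000, 0.000) km/h.
Velocity of drone relative to airliner = (-26.630, 8.652) − (-752.000, 0.000) = (725.370, 8.652) km/h.
Magnitude = |(725.370, 8.652)| = 725.422 km/h.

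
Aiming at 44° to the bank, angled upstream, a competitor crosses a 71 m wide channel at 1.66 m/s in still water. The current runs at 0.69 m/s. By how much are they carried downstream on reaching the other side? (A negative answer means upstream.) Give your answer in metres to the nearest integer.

-31 m

Perpendicular speed = 1.153 m/s; crossing time = 71 / 1.153 = 61.571 s.
Net downstream speed = -0.504 m/s.
Drift = -0.504 × 61.571 = -31.038 m (upstream).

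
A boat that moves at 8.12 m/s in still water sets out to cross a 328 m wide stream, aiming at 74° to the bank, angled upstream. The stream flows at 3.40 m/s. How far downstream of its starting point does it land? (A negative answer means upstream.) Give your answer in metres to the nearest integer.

49 m

Perpendicular speed = 7.805 m/s; crossing time = 328 / 7.805 = 42.022 s.
Net downstream speed = 1.162 m/s.
Drift = 1.162 × 42.022 = 48.822 m (downstream).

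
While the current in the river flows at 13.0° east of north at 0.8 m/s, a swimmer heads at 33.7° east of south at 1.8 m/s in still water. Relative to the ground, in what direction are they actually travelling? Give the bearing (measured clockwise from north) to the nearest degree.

121°

Taking east as x and north as y: velocity relative to the water = (0.999, -1.498) m/s; the water relative to ground = (0.180, 0.779) m/s.
Velocity relative to ground = (0.999, -1.498) + (0.180, 0.779) = (1.179, -0.718) m/s.
Bearing = atan2(1.18, -0.72) = 121.35° clockwise from north.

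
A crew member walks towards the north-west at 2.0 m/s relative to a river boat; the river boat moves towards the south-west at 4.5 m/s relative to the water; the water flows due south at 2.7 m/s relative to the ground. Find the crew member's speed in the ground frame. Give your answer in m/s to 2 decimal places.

In east/north components (m/s): crew member relative to river boat = (-1.414, 1.414); river boat relative to water = (-3.182, -3.182); water relative to ground = (0.000, -2.700).
Sum = (-4.596, -4.468) m/s.
Speed = |(-4.596, -4.468)| = 6.410 m/s.

6.41 m/s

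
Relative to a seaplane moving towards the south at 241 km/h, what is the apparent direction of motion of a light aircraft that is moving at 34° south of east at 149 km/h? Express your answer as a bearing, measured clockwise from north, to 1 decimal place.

Taking east as x and north as y: light aircraft velocity = (123.527, -83.320) km/h; seaplane velocity = (0.000, -241.000) km/h.
Velocity of light aircraft relative to seaplane = (123.527, -83.320) − (0.000, -241.000) = (123.527, 157.680) km/h.
Bearing = atan2(123.53, 157.68) = 38.08° clockwise from north.

038.1°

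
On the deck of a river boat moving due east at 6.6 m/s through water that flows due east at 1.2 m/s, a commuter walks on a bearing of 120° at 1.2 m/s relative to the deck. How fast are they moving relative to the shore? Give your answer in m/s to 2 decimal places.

In east/north components (m/s): commuter relative to river boat = (1.039, -0.600); river boat relative to water = (6.600, 0.000); water relative to ground = (1.200, 0.000).
Sum = (8.839, -0.600) m/s.
Speed = |(8.839, -0.600)| = 8.860 m/s.

8.86 m/s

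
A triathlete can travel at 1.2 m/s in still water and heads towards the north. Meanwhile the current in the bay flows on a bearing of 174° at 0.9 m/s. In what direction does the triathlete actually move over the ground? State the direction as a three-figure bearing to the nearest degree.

017°

Taking east as x and north as y: velocity relative to the water = (0.000, 1.200) m/s; the water relative to ground = (0.094, -0.895) m/s.
Velocity relative to ground = (0.000, 1.200) + (0.094, -0.895) = (0.094, 0.305) m/s.
Bearing = atan2(0.09, 0.30) = 17.15° clockwise from north.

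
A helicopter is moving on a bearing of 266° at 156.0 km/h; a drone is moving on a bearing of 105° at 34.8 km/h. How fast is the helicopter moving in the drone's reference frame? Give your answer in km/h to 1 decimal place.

189.2 km/h

Taking east as x and north as y: helicopter velocity = (-155.620, -10.882) km/h; drone velocity = (33.614, -9.007) km/h.
Velocity of helicopter relative to drone = (-155.620, -10.882) − (33.614, -9.007) = (-189.234, -1.875) km/h.
Magnitude = |(-189.234, -1.875)| = 189.244 km/h.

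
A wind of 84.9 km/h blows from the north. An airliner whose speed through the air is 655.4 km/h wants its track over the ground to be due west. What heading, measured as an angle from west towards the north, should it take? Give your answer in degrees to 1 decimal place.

The wind pushes perpendicular to the desired track; the heading must have a component into the wind equal to 84.9 km/h: 655.4 sin θ = 84.9.
sin θ = 0.1295, so θ = 7.443°.

7.4°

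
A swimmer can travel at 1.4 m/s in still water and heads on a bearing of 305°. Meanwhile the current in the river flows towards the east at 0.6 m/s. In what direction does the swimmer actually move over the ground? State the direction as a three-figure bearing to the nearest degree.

326°

Taking east as x and north as y: velocity relative to the water = (-1.147, 0.803) m/s; the water relative to ground = (0.600, 0.000) m/s.
Velocity relative to ground = (-1.147, 0.803) + (0.600, 0.000) = (-0.547, 0.803) m/s.
Bearing = atan2(-0.55, 0.80) = 325.75° clockwise from north.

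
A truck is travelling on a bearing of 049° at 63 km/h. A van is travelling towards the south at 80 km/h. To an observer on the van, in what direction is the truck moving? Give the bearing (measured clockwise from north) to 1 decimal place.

Taking east as x and north as y: truck velocity = (47.547, 41.332) km/h; van velocity = (0.000, -80.000) km/h.
Velocity of truck relative to van = (47.547, 41.332) − (0.000, -80.000) = (47.547, 121.332) km/h.
Bearing = atan2(47.55, 121.33) = 21.40° clockwise from north.

021.4°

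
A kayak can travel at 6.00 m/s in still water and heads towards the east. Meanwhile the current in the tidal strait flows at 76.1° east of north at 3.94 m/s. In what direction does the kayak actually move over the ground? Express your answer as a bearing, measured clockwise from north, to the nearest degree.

084°

Taking east as x and north as y: velocity relative to the water = (6.000, 0.000) m/s; the water relative to ground = (3.825, 0.946) m/s.
Velocity relative to ground = (6.000, 0.000) + (3.825, 0.946) = (9.825, 0.946) m/s.
Bearing = atan2(9.82, 0.95) = 84.50° clockwise from north.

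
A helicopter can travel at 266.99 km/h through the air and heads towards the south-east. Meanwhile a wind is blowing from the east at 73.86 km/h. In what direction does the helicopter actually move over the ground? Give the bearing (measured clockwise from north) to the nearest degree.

149°

Taking east as x and north as y: velocity relative to the air = (188.790, -188.790) km/h; the air relative to ground = (-73.860, 0.000) km/h.
Velocity relative to ground = (188.790, -188.790) + (-73.860, 0.000) = (114.930, -188.790) km/h.
Bearing = atan2(114.93, -188.79) = 148.67° clockwise from north.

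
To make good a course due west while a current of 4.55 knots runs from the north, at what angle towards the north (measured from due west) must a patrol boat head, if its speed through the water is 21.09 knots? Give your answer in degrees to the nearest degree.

The current pushes perpendicular to the desired track; the heading must have a component into the current equal to 4.55 knots: 21.09 sin θ = 4.55.
sin θ = 0.2157, so θ = 12.459°.

12°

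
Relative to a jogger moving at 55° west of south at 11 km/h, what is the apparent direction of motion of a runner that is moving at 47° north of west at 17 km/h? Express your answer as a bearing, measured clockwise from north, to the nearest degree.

Taking east as x and north as y: runner velocity = (-11.594, 12.433) km/h; jogger velocity = (-9.011, -6.309) km/h.
Velocity of runner relative to jogger = (-11.594, 12.433) − (-9.011, -6.309) = (-2.583, 18.742) km/h.
Bearing = atan2(-2.58, 18.74) = 352.15° clockwise from north.

352°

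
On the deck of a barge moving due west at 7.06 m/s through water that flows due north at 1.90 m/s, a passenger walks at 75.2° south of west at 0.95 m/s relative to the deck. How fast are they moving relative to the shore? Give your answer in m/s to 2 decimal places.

In east/north components (m/s): passenger relative to barge = (-0.243, -0.918); barge relative to water = (-7.060, 0.000); water relative to ground = (0.000, 1.900).
Sum = (-7.303, 0.982) m/s.
Speed = |(-7.303, 0.982)| = 7.368 m/s.

7.37 m/s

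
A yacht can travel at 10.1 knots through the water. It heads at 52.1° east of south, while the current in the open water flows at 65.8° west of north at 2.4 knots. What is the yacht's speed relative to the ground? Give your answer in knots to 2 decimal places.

7.79 knots

Taking east as x and north as y: velocity relative to the water = (7.970, -6.204) knots; the water relative to ground = (-2.189, 0.984) knots.
Velocity relative to ground = (7.970, -6.204) + (-2.189, 0.984) = (5.781, -5.220) knots.
Speed = |(5.781, -5.220)| = 7.789 knots.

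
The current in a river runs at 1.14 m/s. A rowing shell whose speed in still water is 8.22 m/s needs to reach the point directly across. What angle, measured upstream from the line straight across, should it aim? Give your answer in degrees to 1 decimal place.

To cancel the current, the upstream component of the rowing shell's velocity must equal the flow: 8.22 sin θ = 1.14.
sin θ = 1.14 / 8.22 = 0.1387.
θ = arcsin(0.1387) = 7.972°.

8.0°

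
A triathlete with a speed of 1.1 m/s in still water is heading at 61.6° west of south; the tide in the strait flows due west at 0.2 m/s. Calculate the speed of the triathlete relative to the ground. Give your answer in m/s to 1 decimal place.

Taking east as x and north as y: velocity relative to the water = (-0.968, -0.523) m/s; the water relative to ground = (-0.200, 0.000) m/s.
Velocity relative to ground = (-0.968, -0.523) + (-0.200, 0.000) = (-1.168, -0.523) m/s.
Speed = |(-1.168, -0.523)| = 1.279 m/s.

1.3 m/s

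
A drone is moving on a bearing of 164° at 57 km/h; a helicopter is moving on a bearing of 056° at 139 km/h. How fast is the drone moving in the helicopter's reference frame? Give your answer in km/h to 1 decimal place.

165.7 km/h

Taking east as x and north as y: drone velocity = (15.711, -54.792) km/h; helicopter velocity = (115.236, 77.728) km/h.
Velocity of drone relative to helicopter = (15.711, -54.792) − (115.236, 77.728) = (-99.525, -132.520) km/h.
Magnitude = |(-99.525, -132.520)| = 165.731 km/h.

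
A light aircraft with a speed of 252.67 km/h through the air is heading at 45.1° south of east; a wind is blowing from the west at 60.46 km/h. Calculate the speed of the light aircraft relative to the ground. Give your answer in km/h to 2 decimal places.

Taking east as x and north as y: velocity relative to the air = (178.353, -178.976) km/h; the air relative to ground = (60.460, 0.000) km/h.
Velocity relative to ground = (178.353, -178.976) + (60.460, 0.000) = (238.813, -178.976) km/h.
Speed = |(238.813, -178.976)| = 298.436 km/h.

298.44 km/h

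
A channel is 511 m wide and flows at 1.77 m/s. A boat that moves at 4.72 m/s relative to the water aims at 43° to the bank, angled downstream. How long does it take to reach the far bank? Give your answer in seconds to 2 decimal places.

158.74 s

The component of the boat's velocity perpendicular to the bank is 4.72 × sin 43° = 3.219 m/s.
The flow acts along the bank and has no component across it.
Time = 511 / 3.219 = 158.743 s.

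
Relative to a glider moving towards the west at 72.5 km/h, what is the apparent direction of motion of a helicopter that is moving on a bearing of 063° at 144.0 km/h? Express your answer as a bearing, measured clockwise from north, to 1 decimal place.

Taking east as x and north as y: helicopter velocity = (128.305, 65.375) km/h; glider velocity = (-72.500, 0.000) km/h.
Velocity of helicopter relative to glider = (128.305, 65.375) − (-72.500, 0.000) = (200.805, 65.375) km/h.
Bearing = atan2(200.80, 65.37) = 71.97° clockwise from north.

072.0°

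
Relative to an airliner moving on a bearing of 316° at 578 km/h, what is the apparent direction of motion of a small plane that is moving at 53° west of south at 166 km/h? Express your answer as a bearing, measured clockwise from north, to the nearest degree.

152°

Taking east as x and north as y: small plane velocity = (-132.573, -99.901) km/h; airliner velocity = (-401.513, 415.778) km/h.
Velocity of small plane relative to airliner = (-132.573, -99.901) − (-401.513, 415.778) = (268.939, -515.680) km/h.
Bearing = atan2(268.94, -515.68) = 152.46° clockwise from north.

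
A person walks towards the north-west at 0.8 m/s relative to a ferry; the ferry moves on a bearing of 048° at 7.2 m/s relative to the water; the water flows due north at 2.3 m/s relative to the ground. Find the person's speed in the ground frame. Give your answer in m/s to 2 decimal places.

In east/north components (m/s): person relative to ferry = (-0.566, 0.566); ferry relative to water = (5.351, 4.818); water relative to ground = (0.000, 2.300).
Sum = (4.785, 7.683) m/s.
Speed = |(4.785, 7.683)| = 9.052 m/s.

9.05 m/s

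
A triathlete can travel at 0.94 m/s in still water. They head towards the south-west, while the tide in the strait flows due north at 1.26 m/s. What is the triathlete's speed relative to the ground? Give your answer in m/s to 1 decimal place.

0.9 m/s

Taking east as x and north as y: velocity relative to the water = (-0.665, -0.665) m/s; the water relative to ground = (0.000, 1.260) m/s.
Velocity relative to ground = (-0.665, -0.665) + (0.000, 1.260) = (-0.665, 0.595) m/s.
Speed = |(-0.665, 0.595)| = 0.892 m/s.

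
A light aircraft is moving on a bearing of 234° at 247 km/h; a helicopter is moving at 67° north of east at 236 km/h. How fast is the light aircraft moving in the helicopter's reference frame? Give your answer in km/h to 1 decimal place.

465.4 km/h

Taking east as x and north as y: light aircraft velocity = (-199.827, -145.183) km/h; helicopter velocity = (92.213, 217.239) km/h.
Velocity of light aircraft relative to helicopter = (-199.827, -145.183) − (92.213, 217.239) = (-292.040, -362.422) km/h.
Magnitude = |(-292.040, -362.422)| = 465.443 km/h.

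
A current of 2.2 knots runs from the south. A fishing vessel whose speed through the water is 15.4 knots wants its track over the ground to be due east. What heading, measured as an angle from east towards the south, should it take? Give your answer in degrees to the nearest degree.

The current pushes perpendicular to the desired track; the heading must have a component into the current equal to 2.2 knots: 15.4 sin θ = 2.2.
sin θ = 0.1429, so θ = 8.213°.

8°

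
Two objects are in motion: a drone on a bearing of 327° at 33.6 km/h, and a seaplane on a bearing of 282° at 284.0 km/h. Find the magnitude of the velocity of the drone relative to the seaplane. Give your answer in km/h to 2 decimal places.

261.32 km/h

Taking east as x and north as y: drone velocity = (-18.300, 28.179) km/h; seaplane velocity = (-277.794, 59.047) km/h.
Velocity of drone relative to seaplane = (-18.300, 28.179) − (-277.794, 59.047) = (259.494, -30.868) km/h.
Magnitude = |(259.494, -30.868)| = 261.323 km/h.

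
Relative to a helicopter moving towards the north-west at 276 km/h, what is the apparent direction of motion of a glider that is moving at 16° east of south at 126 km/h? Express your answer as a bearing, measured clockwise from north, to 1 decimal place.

144.0°

Taking east as x and north as y: glider velocity = (34.730, -121.119) km/h; helicopter velocity = (-195.161, 195.161) km/h.
Velocity of glider relative to helicopter = (34.730, -121.119) − (-195.161, 195.161) = (229.892, -316.280) km/h.
Bearing = atan2(229.89, -316.28) = 143.99° clockwise from north.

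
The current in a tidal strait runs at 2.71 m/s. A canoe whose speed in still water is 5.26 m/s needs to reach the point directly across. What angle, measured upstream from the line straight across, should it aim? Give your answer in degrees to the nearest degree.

31°

To cancel the current, the upstream component of the canoe's velocity must equal the flow: 5.26 sin θ = 2.71.
sin θ = 2.71 / 5.26 = 0.5152.
θ = arcsin(0.5152) = 31.011°.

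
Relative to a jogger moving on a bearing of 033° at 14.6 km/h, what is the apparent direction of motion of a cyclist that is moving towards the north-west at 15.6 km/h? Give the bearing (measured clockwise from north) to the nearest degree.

Taking east as x and north as y: cyclist velocity = (-11.031, 11.031) km/h; jogger velocity = (7.952, 12.245) km/h.
Velocity of cyclist relative to jogger = (-11.031, 11.031) − (7.952, 12.245) = (-18.983, -1.214) km/h.
Bearing = atan2(-18.98, -1.21) = 266.34° clockwise from north.

266°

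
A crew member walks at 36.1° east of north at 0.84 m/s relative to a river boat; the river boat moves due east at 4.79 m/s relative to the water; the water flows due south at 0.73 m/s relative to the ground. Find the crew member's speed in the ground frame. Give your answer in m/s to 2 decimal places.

In east/north components (m/s): crew member relative to river boat = (0.495, 0.679); river boat relative to water = (4.790, 0.000); water relative to ground = (0.000, -0.730).
Sum = (5.285, -0.051) m/s.
Speed = |(5.285, -0.051)| = 5.285 m/s.

5.29 m/s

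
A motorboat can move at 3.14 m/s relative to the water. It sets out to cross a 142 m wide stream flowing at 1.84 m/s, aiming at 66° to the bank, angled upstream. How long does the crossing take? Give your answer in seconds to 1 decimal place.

49.5 s

The component of the motorboat's velocity perpendicular to the bank is 3.14 × sin 66° = 2.869 m/s.
The current is parallel to the bank, so it does not affect the crossing time.
Time = 142 / 2.869 = 49.503 s.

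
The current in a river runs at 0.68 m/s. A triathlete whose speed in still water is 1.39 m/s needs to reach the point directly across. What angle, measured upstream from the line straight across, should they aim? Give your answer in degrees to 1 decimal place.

To cancel the current, the upstream component of the triathlete's velocity must equal the flow: 1.39 sin θ = 0.68.
sin θ = 0.68 / 1.39 = 0.4892.
θ = arcsin(0.4892) = 29.289°.

29.3°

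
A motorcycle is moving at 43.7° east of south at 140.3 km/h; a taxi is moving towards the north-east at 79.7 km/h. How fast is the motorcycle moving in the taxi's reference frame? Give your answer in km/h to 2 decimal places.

Taking east as x and north as y: motorcycle velocity = (96.931, -101.432) km/h; taxi velocity = (56.356, 56.356) km/h.
Velocity of motorcycle relative to taxi = (96.931, -101.432) − (56.356, 56.356) = (40.574, -157.789) km/h.
Magnitude = |(40.574, -157.789)| = 162.922 km/h.

162.92 km/h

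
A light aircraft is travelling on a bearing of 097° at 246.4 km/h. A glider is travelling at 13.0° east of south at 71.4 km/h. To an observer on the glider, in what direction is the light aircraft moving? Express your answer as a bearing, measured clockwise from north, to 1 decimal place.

080.2°

Taking east as x and north as y: light aircraft velocity = (244.563, -30.029) km/h; glider velocity = (16.062, -69.570) km/h.
Velocity of light aircraft relative to glider = (244.563, -30.029) − (16.062, -69.570) = (228.502, 39.541) km/h.
Bearing = atan2(228.50, 39.54) = 80.18° clockwise from north.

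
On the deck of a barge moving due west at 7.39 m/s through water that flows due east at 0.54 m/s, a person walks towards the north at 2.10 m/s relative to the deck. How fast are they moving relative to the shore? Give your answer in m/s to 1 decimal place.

7.2 m/s

In east/north components (m/s): person relative to barge = (0.000, 2.100); barge relative to water = (-7.390, 0.000); water relative to ground = (0.540, 0.000).
Sum = (-6.850, 2.100) m/s.
Speed = |(-6.850, 2.100)| = 7.165 m/s.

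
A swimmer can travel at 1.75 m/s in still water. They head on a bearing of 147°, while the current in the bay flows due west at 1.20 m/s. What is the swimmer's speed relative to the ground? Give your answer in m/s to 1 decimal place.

1.5 m/s

Taking east as x and north as y: velocity relative to the water = (0.953, -1.468) m/s; the water relative to ground = (-1.200, 0.000) m/s.
Velocity relative to ground = (0.953, -1.468) + (-1.200, 0.000) = (-0.247, -1.468) m/s.
Speed = |(-0.247, -1.468)| = 1.488 m/s.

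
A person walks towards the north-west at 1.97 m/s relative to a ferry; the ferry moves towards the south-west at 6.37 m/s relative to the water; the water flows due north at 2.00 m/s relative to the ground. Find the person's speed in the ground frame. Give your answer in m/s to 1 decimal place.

In east/north components (m/s): person relative to ferry = (-1.393, 1.393); ferry relative to water = (-4.504, -4.504); water relative to ground = (0.000, 2.000).
Sum = (-5.897, -1.111) m/s.
Speed = |(-5.897, -1.111)| = 6.001 m/s.

6.0 m/s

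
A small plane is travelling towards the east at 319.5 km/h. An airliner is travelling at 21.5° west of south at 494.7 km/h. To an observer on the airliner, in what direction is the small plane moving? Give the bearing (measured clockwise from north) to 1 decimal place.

Taking east as x and north as y: small plane velocity = (319.500, 0.000) km/h; airliner velocity = (-181.308, -460.278) km/h.
Velocity of small plane relative to airliner = (319.500, 0.000) − (-181.308, -460.278) = (500.808, 460.278) km/h.
Bearing = atan2(500.81, 460.28) = 47.41° clockwise from north.

047.4°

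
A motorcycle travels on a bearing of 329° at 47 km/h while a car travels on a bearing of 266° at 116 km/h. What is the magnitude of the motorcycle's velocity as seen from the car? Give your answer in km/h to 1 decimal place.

Taking east as x and north as y: motorcycle velocity = (-24.207, 40.287) km/h; car velocity = (-115.717, -8.092) km/h.
Velocity of motorcycle relative to car = (-24.207, 40.287) − (-115.717, -8.092) = (91.511, 48.379) km/h.
Magnitude = |(91.511, 48.379)| = 103.512 km/h.

103.5 km/h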